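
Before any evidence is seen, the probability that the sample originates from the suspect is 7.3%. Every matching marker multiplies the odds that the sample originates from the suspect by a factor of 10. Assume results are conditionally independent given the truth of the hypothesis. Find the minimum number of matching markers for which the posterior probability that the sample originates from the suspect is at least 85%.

Prior odds = 0.073/0.927 = 73/927.
Likelihood ratio per matching marker = 10.
Target posterior odds = 0.85/0.15 = 17/3.
Require 10ⁿ ≥ 17/3 ÷ (73/927) = 5253/73.
10¹ = 10 falls short of 5253/73 but 10² = 100 reaches it, so n = 2.

2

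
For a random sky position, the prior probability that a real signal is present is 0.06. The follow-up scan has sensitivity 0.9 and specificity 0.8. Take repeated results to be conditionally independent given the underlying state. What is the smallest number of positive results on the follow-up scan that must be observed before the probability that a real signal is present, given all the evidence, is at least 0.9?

4

Prior odds = 0.06/0.94 = 3/47.
False-positive rate = 1 − 0.8 = 0.2; likelihood ratio of a positive = 0.9/0.2 = 4.5.
Target posterior odds = 0.9/0.1 = 9.
Need (3/47) × 4.5ⁿ ≥ 9, i.e. 4.5ⁿ ≥ 141.
4.5³ = 91.125 falls short of 141 but 4.5⁴ = 410.0625 reaches it, so n = 4.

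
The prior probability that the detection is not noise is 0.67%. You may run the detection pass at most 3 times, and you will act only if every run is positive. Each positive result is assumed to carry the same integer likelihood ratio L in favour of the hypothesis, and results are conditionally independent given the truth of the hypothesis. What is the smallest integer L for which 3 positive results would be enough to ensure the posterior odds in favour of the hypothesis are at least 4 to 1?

9

Prior odds = 0.0067/0.9933 = 67/9933.
Target odds = 4.
Need L³ ≥ 4 ÷ (67/9933) = 39732/67.
8³ = 512 < 39732/67 ≤ 729 = 9³, so L = 9.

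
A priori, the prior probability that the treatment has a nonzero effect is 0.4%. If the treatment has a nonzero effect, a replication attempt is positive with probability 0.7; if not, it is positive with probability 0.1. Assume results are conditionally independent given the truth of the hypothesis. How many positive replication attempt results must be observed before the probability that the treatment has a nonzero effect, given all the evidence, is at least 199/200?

Prior odds: 0.004 ÷ 0.996 = 1/249.
Likelihood ratio of a positive = 0.7/0.1 = 7.
Target posterior odds = 0.995/0.005 = 199.
Require 7ⁿ ≥ 199 ÷ (1/249) = 49551.
7⁵ = 16807 falls short of 49551 but 7⁶ = 117649 reaches it, so n = 6.

6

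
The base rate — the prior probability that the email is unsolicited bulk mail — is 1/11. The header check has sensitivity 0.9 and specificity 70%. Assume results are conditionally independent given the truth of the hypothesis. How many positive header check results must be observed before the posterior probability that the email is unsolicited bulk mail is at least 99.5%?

7

Prior odds: (1/11) ÷ (10/11) = 0.1.
False-positive rate = 1 − 0.7 = 0.3; likelihood ratio of a positive = 0.9/0.3 = 3.
Target odds: 0.995 ÷ 0.005 = 199.
Require 3ⁿ ≥ 199 ÷ 0.1 = 1990.
3⁶ = 729 falls short of 1990 but 3⁷ = 2187 reaches it, so n = 7.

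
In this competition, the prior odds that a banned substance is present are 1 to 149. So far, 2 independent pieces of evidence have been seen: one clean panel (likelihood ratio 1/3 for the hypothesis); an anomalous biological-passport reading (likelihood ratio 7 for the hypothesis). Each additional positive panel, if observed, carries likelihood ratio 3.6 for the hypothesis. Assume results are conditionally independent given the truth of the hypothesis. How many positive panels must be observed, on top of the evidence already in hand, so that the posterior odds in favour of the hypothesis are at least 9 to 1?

Prior odds = 1/149.
Combined Bayes factor of the evidence already in hand = (1/3) × 7 = 7/3.
Odds after that evidence = (1/149) × 7/3 = 7/447.
Target odds = 9.
Need 3.6ⁿ ≥ 9 ÷ (7/447) = 4023/7.
3.6⁴ = 167.9616 falls short of 4023/7 but 3.6⁵ = 604.66176 reaches it, so n = 5.

5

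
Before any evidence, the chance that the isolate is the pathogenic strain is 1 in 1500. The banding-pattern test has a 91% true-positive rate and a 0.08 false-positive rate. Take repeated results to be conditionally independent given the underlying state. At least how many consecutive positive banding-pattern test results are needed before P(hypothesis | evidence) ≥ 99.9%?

Prior odds = (1/1500)/(1499/1500) = 1/1499.
Likelihood ratio of a positive result = 0.91/0.08 = 11.375.
Target odds: 0.999 ÷ 0.001 = 999.
Need (1/1499) × 11.375ⁿ ≥ 999, i.e. 11.375ⁿ ≥ 1497501.
11.375⁵ ≈190439 falls short of 1497501 but 11.375⁶ ≈2.16625e+06 reaches it, so n = 6.

6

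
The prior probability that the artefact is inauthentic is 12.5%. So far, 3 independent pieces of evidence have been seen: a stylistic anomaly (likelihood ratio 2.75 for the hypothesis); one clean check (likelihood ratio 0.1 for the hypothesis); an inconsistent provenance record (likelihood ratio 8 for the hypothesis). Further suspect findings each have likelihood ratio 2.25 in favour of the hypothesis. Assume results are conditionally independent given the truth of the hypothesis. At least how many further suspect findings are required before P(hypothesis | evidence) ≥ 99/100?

8

Prior odds = 0.125/0.875 = 1/7.
Combined Bayes factor of the evidence already in hand = 2.75 × 0.1 × 8 = 2.2.
Odds after that evidence = (1/7) × 2.2 = 11/35.
Target odds = 0.99/0.01 = 99.
Need 2.25ⁿ ≥ 99 ÷ (11/35) = 315.
2.25⁷ = 4782969/16384 falls short of 315 but 2.25⁸ = 43046721/65536 reaches it, so n = 8.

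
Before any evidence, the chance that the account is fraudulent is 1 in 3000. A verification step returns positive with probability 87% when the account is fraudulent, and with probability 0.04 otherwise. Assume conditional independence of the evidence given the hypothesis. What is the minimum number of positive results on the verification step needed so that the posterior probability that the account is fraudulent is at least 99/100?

Prior odds = (1/3000)/(2999/3000) = 1/2999.
Likelihood ratio of a positive result = 0.87/0.04 = 21.75.
Target posterior odds = 0.99/0.01 = 99.
Need (1/2999) × 21.75ⁿ ≥ 99, i.e. 21.75ⁿ ≥ 296901.
21.75⁴ = 57289761/256 falls short of 296901 but 21.75⁵ ≈4.86739e+06 reaches it, so n = 5.

5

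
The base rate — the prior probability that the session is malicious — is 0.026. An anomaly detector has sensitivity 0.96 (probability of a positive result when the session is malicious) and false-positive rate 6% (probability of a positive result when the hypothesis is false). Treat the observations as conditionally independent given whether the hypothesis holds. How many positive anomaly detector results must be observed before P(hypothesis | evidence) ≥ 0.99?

3

Prior odds = 0.026/0.974 = 13/487.
Likelihood ratio of a positive result = 0.96/0.06 = 16.
Target posterior odds = 0.99/0.01 = 99.
Need (13/487) × 16ⁿ ≥ 99, i.e. 16ⁿ ≥ 48213/13.
16² = 256 falls short of 48213/13 but 16³ = 4096 reaches it, so n = 3.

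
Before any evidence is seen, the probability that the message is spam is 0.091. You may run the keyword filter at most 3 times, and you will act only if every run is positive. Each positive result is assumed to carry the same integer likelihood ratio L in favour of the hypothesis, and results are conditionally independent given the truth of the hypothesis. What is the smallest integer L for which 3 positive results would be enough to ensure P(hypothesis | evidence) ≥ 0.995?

13

Prior odds = 0.091/0.909 = 91/909.
Target odds = 0.995/0.005 = 199.
Need L³ ≥ 199 ÷ (91/909) = 180891/91.
12³ = 1728 < 180891/91 ≤ 2197 = 13³, so L = 13.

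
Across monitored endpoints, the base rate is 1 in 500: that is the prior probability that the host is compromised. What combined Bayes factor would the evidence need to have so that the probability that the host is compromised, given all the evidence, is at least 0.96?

11976

Prior odds = 0.002/0.998 = 1/499.
Target odds = 0.96/0.04 = 24.
Required Bayes factor = 24 ÷ (1/499) = 11976.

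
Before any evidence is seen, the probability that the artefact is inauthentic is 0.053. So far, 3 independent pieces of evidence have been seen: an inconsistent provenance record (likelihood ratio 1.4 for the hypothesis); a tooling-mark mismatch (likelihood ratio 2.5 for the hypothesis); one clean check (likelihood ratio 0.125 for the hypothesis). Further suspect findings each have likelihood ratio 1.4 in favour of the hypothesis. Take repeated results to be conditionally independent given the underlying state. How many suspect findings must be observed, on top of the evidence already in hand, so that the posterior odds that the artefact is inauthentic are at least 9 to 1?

Prior odds = 0.053/0.947 = 53/947.
Combined Bayes factor of the evidence already in hand = 1.4 × 2.5 × 0.125 = 0.4375.
Odds after that evidence = (53/947) × 0.4375 = 371/15152.
Target odds = 9.
Need 1.4ⁿ ≥ 9 ÷ (371/15152) = 136368/371.
1.4¹⁷ ≈304.913 falls short of 136368/371 but 1.4¹⁸ ≈426.879 reaches it, so n = 18.

18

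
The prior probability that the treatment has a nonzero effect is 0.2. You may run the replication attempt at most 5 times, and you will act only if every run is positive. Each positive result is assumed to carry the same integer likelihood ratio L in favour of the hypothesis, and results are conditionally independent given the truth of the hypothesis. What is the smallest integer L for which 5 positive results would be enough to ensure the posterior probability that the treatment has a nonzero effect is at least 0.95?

3

Prior odds = 0.2/0.8 = 0.25.
Target odds = 0.95/0.05 = 19.
Need L⁵ ≥ 19 ÷ 0.25 = 76.
2⁵ = 32 < 76 ≤ 243 = 3⁵, so L = 3.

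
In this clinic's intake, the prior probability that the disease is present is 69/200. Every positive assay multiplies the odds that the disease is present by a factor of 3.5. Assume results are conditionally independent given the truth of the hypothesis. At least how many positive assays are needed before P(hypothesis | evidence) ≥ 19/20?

3

Prior odds = 0.345/0.655 = 69/131.
Likelihood ratio per positive assay = 3.5.
Target posterior odds = 0.95/0.05 = 19.
Need (69/131) × 3.5ⁿ ≥ 19, i.e. 3.5ⁿ ≥ 2489/69.
3.5² = 12.25 falls short of 2489/69 but 3.5³ = 42.875 reaches it, so n = 3.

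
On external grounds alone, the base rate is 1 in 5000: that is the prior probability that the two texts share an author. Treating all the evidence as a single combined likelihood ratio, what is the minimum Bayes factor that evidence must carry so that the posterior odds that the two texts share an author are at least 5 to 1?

Prior odds = 0.0002/0.9998 = 1/4999.
Target odds = 5.
Required Bayes factor = 5 ÷ (1/4999) = 24995.

24995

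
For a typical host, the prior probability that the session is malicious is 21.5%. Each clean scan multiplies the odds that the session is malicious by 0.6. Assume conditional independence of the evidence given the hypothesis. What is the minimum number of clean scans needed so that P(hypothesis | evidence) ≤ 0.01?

Prior odds: 0.215 ÷ 0.785 = 43/157.
Likelihood ratio per clean scan = 0.6.
Target odds: 0.01 ÷ 0.99 = 1/99.
Require 0.6ⁿ ≤ 1/99 ÷ (43/157) = 157/4257.
0.6⁶ = 729/15625 is still above 157/4257 but 0.6⁷ = 2187/78125 is at or below it, so n = 7.

7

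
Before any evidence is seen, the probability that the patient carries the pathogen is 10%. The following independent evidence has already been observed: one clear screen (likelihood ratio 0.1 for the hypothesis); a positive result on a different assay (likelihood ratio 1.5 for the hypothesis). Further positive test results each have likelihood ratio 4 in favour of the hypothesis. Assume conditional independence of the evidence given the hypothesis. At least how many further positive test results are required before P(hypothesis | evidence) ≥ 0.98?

Prior odds = 0.1/0.9 = 1/9.
Combined Bayes factor of the evidence already in hand = 0.1 × 1.5 = 0.15.
Odds after that evidence = (1/9) × 0.15 = 1/60.
Target odds = 0.98/0.02 = 49.
Need 4ⁿ ≥ 49 ÷ (1/60) = 2940.
4⁵ = 1024 falls short of 2940 but 4⁶ = 4096 reaches it, so n = 6.

6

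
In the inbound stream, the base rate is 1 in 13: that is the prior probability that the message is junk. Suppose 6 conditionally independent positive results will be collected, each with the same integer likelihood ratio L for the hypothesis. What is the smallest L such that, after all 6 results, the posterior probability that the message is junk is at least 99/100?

4

Prior odds = (1/13)/(12/13) = 1/12.
Target odds = 0.99/0.01 = 99.
Need L⁶ ≥ 99 ÷ (1/12) = 1188.
3⁶ = 729 < 1188 ≤ 4096 = 4⁶, so L = 4.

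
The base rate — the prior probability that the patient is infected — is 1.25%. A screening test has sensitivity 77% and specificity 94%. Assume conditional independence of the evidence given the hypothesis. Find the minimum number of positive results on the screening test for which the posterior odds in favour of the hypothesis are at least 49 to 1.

4

Prior odds = 0.0125/0.9875 = 1/79.
False-positive rate = 1 − 0.94 = 0.06; likelihood ratio of a positive = 0.77/0.06 = 77/6.
Target odds = 49.
Need (1/79) × (77/6)ⁿ ≥ 49, i.e. (77/6)ⁿ ≥ 3871.
(77/6)³ = 456533/216 falls short of 3871 but (77/6)⁴ = 35153041/1296 reaches it, so n = 4.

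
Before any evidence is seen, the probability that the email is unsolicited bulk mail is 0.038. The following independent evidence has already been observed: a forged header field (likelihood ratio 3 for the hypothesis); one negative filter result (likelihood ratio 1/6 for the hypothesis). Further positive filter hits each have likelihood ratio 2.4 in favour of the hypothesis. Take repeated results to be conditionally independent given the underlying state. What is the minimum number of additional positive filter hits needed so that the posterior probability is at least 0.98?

9

Prior odds = 0.038/0.962 = 19/481.
Combined Bayes factor of the evidence already in hand = 3 × (1/6) = 0.5.
Odds after that evidence = (19/481) × 0.5 = 19/962.
Target odds = 0.98/0.02 = 49.
Need 2.4ⁿ ≥ 49 ÷ (19/962) = 47138/19.
2.4⁸ = 429981696/390625 falls short of 47138/19 but 2.4⁹ ≈2641.81 reaches it, so n = 9.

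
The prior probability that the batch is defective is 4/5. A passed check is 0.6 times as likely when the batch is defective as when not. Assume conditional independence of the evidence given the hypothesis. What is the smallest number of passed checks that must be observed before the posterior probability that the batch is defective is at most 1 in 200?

Prior odds: 0.8 ÷ 0.2 = 4.
Likelihood ratio per passed check = 0.6.
Target odds: 0.005 ÷ 0.995 = 1/199.
Require 0.6ⁿ ≤ 1/199 ÷ 4 = 1/796.
0.6¹³ ≈0.00130607 is still above 1/796 but 0.6¹⁴ ≈0.000783642 is at or below it, so n = 14.

14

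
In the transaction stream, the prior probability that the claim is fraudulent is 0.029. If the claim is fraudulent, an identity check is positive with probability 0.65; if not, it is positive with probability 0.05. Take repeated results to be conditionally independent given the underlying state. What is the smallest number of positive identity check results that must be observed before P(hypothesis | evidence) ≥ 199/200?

4

Prior odds = 0.029/0.971 = 29/971.
Likelihood ratio of a positive = 0.65/0.05 = 13.
Target posterior odds = 0.995/0.005 = 199.
Require 13ⁿ ≥ 199 ÷ (29/971) = 193229/29.
13³ = 2197 falls short of 193229/29 but 13⁴ = 28561 reaches it, so n = 4.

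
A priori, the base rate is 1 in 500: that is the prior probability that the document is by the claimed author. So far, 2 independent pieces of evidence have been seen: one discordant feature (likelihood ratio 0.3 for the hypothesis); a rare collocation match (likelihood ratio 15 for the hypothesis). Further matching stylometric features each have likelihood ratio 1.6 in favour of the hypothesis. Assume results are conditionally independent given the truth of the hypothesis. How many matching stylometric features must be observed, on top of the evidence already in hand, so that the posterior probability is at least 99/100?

Prior odds = 0.002/0.998 = 1/499.
Combined Bayes factor of the evidence already in hand = 0.3 × 15 = 4.5.
Odds after that evidence = (1/499) × 4.5 = 9/998.
Target odds = 0.99/0.01 = 99.
Need 1.6ⁿ ≥ 99 ÷ (9/998) = 10978.
1.6¹⁹ ≈7555.79 falls short of 10978 but 1.6²⁰ ≈12089.3 reaches it, so n = 20.

20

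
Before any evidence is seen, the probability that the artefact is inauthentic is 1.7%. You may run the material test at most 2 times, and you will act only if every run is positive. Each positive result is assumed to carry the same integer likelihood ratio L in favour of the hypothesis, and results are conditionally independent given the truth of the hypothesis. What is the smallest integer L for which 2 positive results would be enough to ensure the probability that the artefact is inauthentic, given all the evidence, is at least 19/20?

34

Prior odds = 0.017/0.983 = 17/983.
Target odds = 0.95/0.05 = 19.
Need L² ≥ 19 ÷ (17/983) = 18677/17.
33² = 1089 < 18677/17 ≤ 1156 = 34², so L = 34.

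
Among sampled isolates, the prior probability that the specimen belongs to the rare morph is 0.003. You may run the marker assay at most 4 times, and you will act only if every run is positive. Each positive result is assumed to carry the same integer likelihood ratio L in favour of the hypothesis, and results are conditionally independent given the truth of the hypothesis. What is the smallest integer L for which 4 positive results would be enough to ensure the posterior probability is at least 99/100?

Prior odds = 0.003/0.997 = 3/997.
Target odds = 0.99/0.01 = 99.
Need L⁴ ≥ 99 ÷ (3/997) = 32901.
13⁴ = 28561 < 32901 ≤ 38416 = 14⁴, so L = 14.

14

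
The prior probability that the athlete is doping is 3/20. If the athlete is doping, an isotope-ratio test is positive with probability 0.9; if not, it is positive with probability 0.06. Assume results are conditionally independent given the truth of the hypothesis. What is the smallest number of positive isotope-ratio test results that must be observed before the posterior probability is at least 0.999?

Prior odds = 0.15/0.85 = 3/17.
Likelihood ratio of a positive = 0.9/0.06 = 15.
Target odds: 0.999 ÷ 0.001 = 999.
Require 15ⁿ ≥ 999 ÷ (3/17) = 5661.
15³ = 3375 falls short of 5661 but 15⁴ = 50625 reaches it, so n = 4.

4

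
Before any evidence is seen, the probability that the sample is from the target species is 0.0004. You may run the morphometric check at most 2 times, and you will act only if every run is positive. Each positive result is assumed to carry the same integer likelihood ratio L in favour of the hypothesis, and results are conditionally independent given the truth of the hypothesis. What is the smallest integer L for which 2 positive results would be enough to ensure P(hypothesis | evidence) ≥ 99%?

Prior odds = 0.0004/0.9996 = 1/2499.
Target odds = 0.99/0.01 = 99.
Need L² ≥ 99 ÷ (1/2499) = 247401.
497² = 247009 < 247401 ≤ 248004 = 498², so L = 498.

498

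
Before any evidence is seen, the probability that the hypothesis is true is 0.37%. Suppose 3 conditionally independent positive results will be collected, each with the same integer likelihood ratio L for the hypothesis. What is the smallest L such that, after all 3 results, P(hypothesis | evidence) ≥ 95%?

Prior odds = 0.0037/0.9963 = 37/9963.
Target odds = 0.95/0.05 = 19.
Need L³ ≥ 19 ÷ (37/9963) = 189297/37.
17³ = 4913 < 189297/37 ≤ 5832 = 18³, so L = 18.

18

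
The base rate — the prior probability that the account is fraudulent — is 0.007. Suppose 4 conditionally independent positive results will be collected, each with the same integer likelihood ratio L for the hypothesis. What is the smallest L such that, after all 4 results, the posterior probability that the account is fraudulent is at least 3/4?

5

Prior odds = 0.007/0.993 = 7/993.
Target odds = 0.75/0.25 = 3.
Need L⁴ ≥ 3 ÷ (7/993) = 2979/7.
4⁴ = 256 < 2979/7 ≤ 625 = 5⁴, so L = 5.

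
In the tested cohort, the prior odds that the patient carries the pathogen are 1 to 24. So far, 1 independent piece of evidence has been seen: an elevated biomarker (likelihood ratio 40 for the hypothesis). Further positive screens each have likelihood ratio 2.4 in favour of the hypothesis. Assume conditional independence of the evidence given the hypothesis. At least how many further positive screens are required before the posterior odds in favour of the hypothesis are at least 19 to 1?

3

Prior odds = 1/24.
Bayes factor of the evidence already in hand = 40.
Odds after that evidence = (1/24) × 40 = 5/3.
Target odds = 19.
Need 2.4ⁿ ≥ 19 ÷ (5/3) = 11.4.
2.4² = 5.76 falls short of 11.4 but 2.4³ = 13.824 reaches it, so n = 3.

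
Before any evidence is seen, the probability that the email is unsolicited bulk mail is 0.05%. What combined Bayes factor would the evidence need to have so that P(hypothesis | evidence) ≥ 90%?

Prior odds = 0.0005/0.9995 = 1/1999.
Target odds = 0.9/0.1 = 9.
Required Bayes factor = 9 ÷ (1/1999) = 17991.

17991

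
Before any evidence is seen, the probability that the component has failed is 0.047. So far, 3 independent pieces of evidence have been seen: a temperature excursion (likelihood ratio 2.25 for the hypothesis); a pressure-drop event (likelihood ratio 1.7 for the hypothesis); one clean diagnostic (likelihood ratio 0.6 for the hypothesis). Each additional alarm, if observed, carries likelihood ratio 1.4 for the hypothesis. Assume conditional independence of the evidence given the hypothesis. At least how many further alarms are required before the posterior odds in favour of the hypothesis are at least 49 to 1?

Prior odds = 0.047/0.953 = 47/953.
Combined Bayes factor of the evidence already in hand = 2.25 × 1.7 × 0.6 = 2.295.
Odds after that evidence = (47/953) × 2.295 = 21573/190600.
Target odds = 49.
Need 1.4ⁿ ≥ 49 ÷ (21573/190600) = 9339400/21573.
1.4¹⁸ ≈426.879 falls short of 9339400/21573 but 1.4¹⁹ ≈597.63 reaches it, so n = 19.

19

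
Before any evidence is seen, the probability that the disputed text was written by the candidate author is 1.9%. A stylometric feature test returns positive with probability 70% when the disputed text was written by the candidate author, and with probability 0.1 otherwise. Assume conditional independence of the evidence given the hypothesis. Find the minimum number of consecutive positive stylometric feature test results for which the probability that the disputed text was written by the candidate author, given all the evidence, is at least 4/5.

3

Prior odds = 0.019/0.981 = 19/981.
Likelihood ratio of a positive result = 0.7/0.1 = 7.
Target posterior odds = 0.8/0.2 = 4.
Require 7ⁿ ≥ 4 ÷ (19/981) = 3924/19.
7² = 49 falls short of 3924/19 but 7³ = 343 reaches it, so n = 3.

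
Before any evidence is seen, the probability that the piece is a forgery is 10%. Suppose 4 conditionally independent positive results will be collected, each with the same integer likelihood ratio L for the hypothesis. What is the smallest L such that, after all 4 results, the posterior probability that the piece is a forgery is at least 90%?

3

Prior odds = 0.1/0.9 = 1/9.
Target odds = 0.9/0.1 = 9.
Need L⁴ ≥ 9 ÷ (1/9) = 81.
2⁴ = 16 < 81 ≤ 81 = 3⁴, so L = 3.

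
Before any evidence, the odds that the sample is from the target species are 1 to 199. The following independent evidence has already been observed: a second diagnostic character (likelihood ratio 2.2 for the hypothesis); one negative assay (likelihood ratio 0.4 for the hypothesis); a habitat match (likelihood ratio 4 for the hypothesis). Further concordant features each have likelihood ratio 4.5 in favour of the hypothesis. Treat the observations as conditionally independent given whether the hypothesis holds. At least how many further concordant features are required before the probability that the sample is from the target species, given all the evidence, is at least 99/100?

6

Prior odds = 1/199.
Combined Bayes factor of the evidence already in hand = 2.2 × 0.4 × 4 = 3.52.
Odds after that evidence = (1/199) × 3.52 = 88/4975.
Target odds = 0.99/0.01 = 99.
Need 4.5ⁿ ≥ 99 ÷ (88/4975) = 5596.875.
4.5⁵ = 1845.28125 falls short of 5596.875 but 4.5⁶ = 8303.765625 reaches it, so n = 6.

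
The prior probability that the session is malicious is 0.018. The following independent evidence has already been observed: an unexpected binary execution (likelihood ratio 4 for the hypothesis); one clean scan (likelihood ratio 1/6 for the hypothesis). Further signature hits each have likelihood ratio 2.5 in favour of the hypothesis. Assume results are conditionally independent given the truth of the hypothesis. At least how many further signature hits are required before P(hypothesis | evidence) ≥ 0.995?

11

Prior odds = 0.018/0.982 = 9/491.
Combined Bayes factor of the evidence already in hand = 4 × (1/6) = 2/3.
Odds after that evidence = (9/491) × 2/3 = 6/491.
Target odds = 0.995/0.005 = 199.
Need 2.5ⁿ ≥ 199 ÷ (6/491) = 97709/6.
2.5¹⁰ = 9765625/1024 falls short of 97709/6 but 2.5¹¹ = 48828125/2048 reaches it, so n = 11.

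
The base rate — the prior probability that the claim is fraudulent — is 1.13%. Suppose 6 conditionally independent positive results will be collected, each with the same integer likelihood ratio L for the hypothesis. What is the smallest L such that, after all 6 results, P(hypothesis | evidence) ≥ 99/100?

Prior odds = 0.0113/0.9887 = 113/9887.
Target odds = 0.99/0.01 = 99.
Need L⁶ ≥ 99 ÷ (113/9887) = 978813/113.
4⁶ = 4096 < 978813/113 ≤ 15625 = 5⁶, so L = 5.

5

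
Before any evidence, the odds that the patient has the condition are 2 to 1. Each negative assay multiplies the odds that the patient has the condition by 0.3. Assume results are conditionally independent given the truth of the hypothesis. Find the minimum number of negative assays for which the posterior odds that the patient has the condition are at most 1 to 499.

6

Prior odds = 2.
Likelihood ratio per negative assay = 0.3.
Target odds = 1/499.
Need 2 × 0.3ⁿ ≤ 1/499, i.e. 0.3ⁿ ≤ 1/998.
0.3⁵ = 243/100000 is still above 1/998 but 0.3⁶ = 729/1000000 is at or below it, so n = 6.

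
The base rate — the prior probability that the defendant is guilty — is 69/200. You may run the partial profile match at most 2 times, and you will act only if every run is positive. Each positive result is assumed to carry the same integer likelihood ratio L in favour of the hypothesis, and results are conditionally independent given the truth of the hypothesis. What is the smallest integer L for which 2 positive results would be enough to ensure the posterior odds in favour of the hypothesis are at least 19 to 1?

7

Prior odds = 0.345/0.655 = 69/131.
Target odds = 19.
Need L² ≥ 19 ÷ (69/131) = 2489/69.
6² = 36 < 2489/69 ≤ 49 = 7², so L = 7.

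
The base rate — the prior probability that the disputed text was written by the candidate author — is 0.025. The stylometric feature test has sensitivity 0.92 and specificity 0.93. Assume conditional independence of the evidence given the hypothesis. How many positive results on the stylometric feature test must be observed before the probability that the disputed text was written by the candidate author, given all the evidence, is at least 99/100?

Prior odds = 0.025/0.975 = 1/39.
False-positive rate = 1 − 0.93 = 0.07; likelihood ratio of a positive = 0.92/0.07 = 92/7.
Target posterior odds = 0.99/0.01 = 99.
Require (92/7)ⁿ ≥ 99 ÷ (1/39) = 3861.
(92/7)³ = 778688/343 falls short of 3861 but (92/7)⁴ = 71639296/2401 reaches it, so n = 4.

4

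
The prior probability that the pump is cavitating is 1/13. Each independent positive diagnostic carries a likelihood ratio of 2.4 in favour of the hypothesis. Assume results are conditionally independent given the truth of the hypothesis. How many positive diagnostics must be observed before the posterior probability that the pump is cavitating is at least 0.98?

Prior odds: (1/13) ÷ (12/13) = 1/12.
Likelihood ratio per positive diagnostic = 2.4.
Target odds: 0.98 ÷ 0.02 = 49.
Need (1/12) × 2.4ⁿ ≥ 49, i.e. 2.4ⁿ ≥ 588.
2.4⁷ = 35831808/78125 falls short of 588 but 2.4⁸ = 429981696/390625 reaches it, so n = 8.

8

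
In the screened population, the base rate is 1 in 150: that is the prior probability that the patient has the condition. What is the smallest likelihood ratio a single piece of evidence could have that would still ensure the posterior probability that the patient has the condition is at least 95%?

Prior odds = (1/150)/(149/150) = 1/149.
Target odds = 0.95/0.05 = 19.
Required Bayes factor = 19 ÷ (1/149) = 2831.

2831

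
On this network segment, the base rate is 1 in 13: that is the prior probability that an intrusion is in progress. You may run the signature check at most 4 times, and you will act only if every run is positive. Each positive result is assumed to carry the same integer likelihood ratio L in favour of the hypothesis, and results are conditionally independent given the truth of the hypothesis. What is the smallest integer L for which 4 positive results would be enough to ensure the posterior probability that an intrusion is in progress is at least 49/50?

5

Prior odds = (1/13)/(12/13) = 1/12.
Target odds = 0.98/0.02 = 49.
Need L⁴ ≥ 49 ÷ (1/12) = 588.
4⁴ = 256 < 588 ≤ 625 = 5⁴, so L = 5.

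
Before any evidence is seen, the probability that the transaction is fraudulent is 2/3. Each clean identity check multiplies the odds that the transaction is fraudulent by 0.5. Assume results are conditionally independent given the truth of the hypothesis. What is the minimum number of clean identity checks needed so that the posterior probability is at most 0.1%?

Prior odds = (2/3)/(1/3) = 2.
Likelihood ratio per clean identity check = 0.5.
Target odds: 0.001 ÷ 0.999 = 1/999.
Require 0.5ⁿ ≤ 1/999 ÷ 2 = 1/1998.
0.5¹⁰ = 1/1024 is still above 1/1998 but 0.5¹¹ = 1/2048 is at or below it, so n = 11.

11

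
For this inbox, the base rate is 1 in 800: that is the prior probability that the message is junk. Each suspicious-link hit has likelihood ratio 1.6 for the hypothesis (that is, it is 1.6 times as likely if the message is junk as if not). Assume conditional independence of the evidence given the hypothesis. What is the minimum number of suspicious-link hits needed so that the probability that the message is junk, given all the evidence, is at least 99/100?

Prior odds: 0.00125 ÷ 0.99875 = 1/799.
Likelihood ratio per suspicious-link hit = 1.6.
Target posterior odds = 0.99/0.01 = 99.
Need (1/799) × 1.6ⁿ ≥ 99, i.e. 1.6ⁿ ≥ 79101.
1.6²³ ≈49517.6 falls short of 79101 but 1.6²⁴ ≈79228.2 reaches it, so n = 24.

24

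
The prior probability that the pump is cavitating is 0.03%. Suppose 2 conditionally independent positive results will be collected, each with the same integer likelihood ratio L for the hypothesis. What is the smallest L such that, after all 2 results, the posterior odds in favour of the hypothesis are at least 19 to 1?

Prior odds = 0.0003/0.9997 = 3/9997.
Target odds = 19.
Need L² ≥ 19 ÷ (3/9997) = 189943/3.
251² = 63001 < 189943/3 ≤ 63504 = 252², so L = 252.

252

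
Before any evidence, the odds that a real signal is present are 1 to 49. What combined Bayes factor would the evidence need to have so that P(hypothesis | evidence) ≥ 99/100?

4851

Prior odds = 1/49.
Target odds = 0.99/0.01 = 99.
Required Bayes factor = 99 ÷ (1/49) = 4851.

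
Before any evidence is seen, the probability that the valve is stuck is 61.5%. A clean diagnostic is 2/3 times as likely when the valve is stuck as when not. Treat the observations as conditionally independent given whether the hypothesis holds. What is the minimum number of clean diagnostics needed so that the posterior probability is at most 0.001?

Prior odds = 0.615/0.385 = 123/77.
Likelihood ratio per clean diagnostic = 2/3.
Target posterior odds = 0.001/0.999 = 1/999.
Require (2/3)ⁿ ≤ 1/999 ÷ (123/77) = 77/122877.
(2/3)¹⁸ = 262144/387420489 is still above 77/122877 but (2/3)¹⁹ ≈0.000451093 is at or below it, so n = 19.

19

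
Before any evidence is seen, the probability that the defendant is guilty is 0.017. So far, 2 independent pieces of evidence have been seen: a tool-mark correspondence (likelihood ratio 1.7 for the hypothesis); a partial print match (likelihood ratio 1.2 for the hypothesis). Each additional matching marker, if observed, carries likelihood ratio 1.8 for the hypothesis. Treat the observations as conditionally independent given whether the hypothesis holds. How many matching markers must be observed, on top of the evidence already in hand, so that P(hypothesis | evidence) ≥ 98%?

13

Prior odds = 0.017/0.983 = 17/983.
Combined Bayes factor of the evidence already in hand = 1.7 × 1.2 = 2.04.
Odds after that evidence = (17/983) × 2.04 = 867/24575.
Target odds = 0.98/0.02 = 49.
Need 1.8ⁿ ≥ 49 ÷ (867/24575) = 1204175/867.
1.8¹² ≈1156.83 falls short of 1204175/867 but 1.8¹³ ≈2082.3 reaches it, so n = 13.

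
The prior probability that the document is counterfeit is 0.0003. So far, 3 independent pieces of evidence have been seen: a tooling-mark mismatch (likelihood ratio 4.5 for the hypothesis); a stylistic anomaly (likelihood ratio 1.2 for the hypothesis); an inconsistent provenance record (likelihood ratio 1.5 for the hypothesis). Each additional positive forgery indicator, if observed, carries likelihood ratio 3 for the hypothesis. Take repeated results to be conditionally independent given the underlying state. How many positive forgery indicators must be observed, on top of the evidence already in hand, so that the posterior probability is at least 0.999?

12

Prior odds = 0.0003/0.9997 = 3/9997.
Combined Bayes factor of the evidence already in hand = 4.5 × 1.2 × 1.5 = 8.1.
Odds after that evidence = (3/9997) × 8.1 = 243/99970.
Target odds = 0.999/0.001 = 999.
Need 3ⁿ ≥ 999 ÷ (243/99970) = 3698890/9.
3¹¹ = 177147 falls short of 3698890/9 but 3¹² = 531441 reaches it, so n = 12.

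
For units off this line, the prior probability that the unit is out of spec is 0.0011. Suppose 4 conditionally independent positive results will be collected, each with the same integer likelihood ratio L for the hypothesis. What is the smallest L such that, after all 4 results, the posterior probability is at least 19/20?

Prior odds = 0.0011/0.9989 = 11/9989.
Target odds = 0.95/0.05 = 19.
Need L⁴ ≥ 19 ÷ (11/9989) = 189791/11.
11⁴ = 14641 < 189791/11 ≤ 20736 = 12⁴, so L = 12.

12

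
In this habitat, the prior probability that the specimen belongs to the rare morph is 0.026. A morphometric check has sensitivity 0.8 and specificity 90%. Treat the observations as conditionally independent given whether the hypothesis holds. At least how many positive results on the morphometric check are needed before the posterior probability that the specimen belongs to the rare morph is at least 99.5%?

5

Prior odds = 0.026/0.974 = 13/487.
False-positive rate = 1 − 0.9 = 0.1; likelihood ratio of a positive = 0.8/0.1 = 8.
Target odds: 0.995 ÷ 0.005 = 199.
Need (13/487) × 8ⁿ ≥ 199, i.e. 8ⁿ ≥ 96913/13.
8⁴ = 4096 falls short of 96913/13 but 8⁵ = 32768 reaches it, so n = 5.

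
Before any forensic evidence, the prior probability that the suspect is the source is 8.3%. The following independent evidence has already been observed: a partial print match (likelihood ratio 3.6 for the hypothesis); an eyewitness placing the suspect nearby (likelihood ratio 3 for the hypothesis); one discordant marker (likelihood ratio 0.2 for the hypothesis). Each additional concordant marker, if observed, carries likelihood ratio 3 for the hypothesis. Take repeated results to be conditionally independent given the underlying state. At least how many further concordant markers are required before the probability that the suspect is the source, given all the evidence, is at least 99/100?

6

Prior odds = 0.083/0.917 = 83/917.
Combined Bayes factor of the evidence already in hand = 3.6 × 3 × 0.2 = 2.16.
Odds after that evidence = (83/917) × 2.16 = 4482/22925.
Target odds = 0.99/0.01 = 99.
Need 3ⁿ ≥ 99 ÷ (4482/22925) = 252175/498.
3⁵ = 243 falls short of 252175/498 but 3⁶ = 729 reaches it, so n = 6.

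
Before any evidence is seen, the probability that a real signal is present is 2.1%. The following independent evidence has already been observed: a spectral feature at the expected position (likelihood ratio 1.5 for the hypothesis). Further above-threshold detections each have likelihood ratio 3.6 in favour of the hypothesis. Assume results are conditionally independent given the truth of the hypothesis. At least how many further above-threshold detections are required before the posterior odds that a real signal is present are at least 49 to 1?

6

Prior odds = 0.021/0.979 = 21/979.
Bayes factor of the evidence already in hand = 1.5.
Odds after that evidence = (21/979) × 1.5 = 63/1958.
Target odds = 49.
Need 3.6ⁿ ≥ 49 ÷ (63/1958) = 13706/9.
3.6⁵ = 604.66176 falls short of 13706/9 but 3.6⁶ = 34012224/15625 reaches it, so n = 6.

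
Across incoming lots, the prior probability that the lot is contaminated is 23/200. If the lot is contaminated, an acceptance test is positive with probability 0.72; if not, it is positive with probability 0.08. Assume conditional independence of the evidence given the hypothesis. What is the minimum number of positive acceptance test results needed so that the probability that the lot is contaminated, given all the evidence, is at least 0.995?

4

Prior odds = 0.115/0.885 = 23/177.
Likelihood ratio of a positive = 0.72/0.08 = 9.
Target posterior odds = 0.995/0.005 = 199.
Require 9ⁿ ≥ 199 ÷ (23/177) = 35223/23.
9³ = 729 falls short of 35223/23 but 9⁴ = 6561 reaches it, so n = 4.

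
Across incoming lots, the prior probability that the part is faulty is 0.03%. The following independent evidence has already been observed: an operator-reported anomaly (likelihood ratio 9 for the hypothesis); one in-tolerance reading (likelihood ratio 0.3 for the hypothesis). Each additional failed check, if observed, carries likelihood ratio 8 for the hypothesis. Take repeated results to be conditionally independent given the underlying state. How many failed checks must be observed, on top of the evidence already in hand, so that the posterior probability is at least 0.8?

5

Prior odds = 0.0003/0.9997 = 3/9997.
Combined Bayes factor of the evidence already in hand = 9 × 0.3 = 2.7.
Odds after that evidence = (3/9997) × 2.7 = 81/99970.
Target odds = 0.8/0.2 = 4.
Need 8ⁿ ≥ 4 ÷ (81/99970) = 399880/81.
8⁴ = 4096 falls short of 399880/81 but 8⁵ = 32768 reaches it, so n = 5.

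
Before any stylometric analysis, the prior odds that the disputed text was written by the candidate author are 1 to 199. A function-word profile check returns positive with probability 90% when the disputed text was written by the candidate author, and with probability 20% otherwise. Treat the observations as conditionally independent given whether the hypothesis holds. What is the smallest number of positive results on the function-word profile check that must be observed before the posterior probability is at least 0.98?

7

Prior odds = 1/199.
Likelihood ratio of a positive result = 0.9/0.2 = 4.5.
Target posterior odds = 0.98/0.02 = 49.
Require 4.5ⁿ ≥ 49 ÷ (1/199) = 9751.
4.5⁶ = 8303.765625 falls short of 9751 but 4.5⁷ = 4782969/128 reaches it, so n = 7.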